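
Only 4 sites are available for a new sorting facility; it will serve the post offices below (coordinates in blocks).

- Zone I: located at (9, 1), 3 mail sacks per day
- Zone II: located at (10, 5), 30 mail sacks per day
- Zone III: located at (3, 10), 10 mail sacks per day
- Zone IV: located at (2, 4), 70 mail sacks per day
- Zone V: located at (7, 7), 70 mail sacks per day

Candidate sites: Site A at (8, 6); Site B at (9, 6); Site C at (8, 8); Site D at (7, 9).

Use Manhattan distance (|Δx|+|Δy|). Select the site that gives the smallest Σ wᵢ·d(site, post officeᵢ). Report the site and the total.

Total weighted distance at each candidate:
  Site A (8, 6): total = 898
  Site B (9, 6): total = 1015
  Site C (8, 8): total = 1084
  Site D (7, 9): total = 1130
Minimum is at Site A with total 898 blocks.

Site A, total 898 blocks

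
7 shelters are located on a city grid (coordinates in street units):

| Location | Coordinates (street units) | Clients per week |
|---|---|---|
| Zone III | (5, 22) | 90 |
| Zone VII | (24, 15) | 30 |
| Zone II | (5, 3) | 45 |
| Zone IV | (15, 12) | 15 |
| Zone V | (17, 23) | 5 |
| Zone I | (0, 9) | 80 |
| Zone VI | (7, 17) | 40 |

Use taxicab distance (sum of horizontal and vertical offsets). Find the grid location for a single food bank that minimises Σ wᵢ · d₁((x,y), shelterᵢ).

(5, 15)

Manhattan distance separates: Σwᵢ(|x−xᵢ|+|y−yᵢ|) = Σwᵢ|x−xᵢ| + Σwᵢ|y−yᵢ|, so x and y are optimised independently as 1-D weighted medians.
Total weight W = 305; half = 152.5.
x-coordinate, sorted with cumulative weight:
  x=0 (Zone I, w=80) cum 80
  x=5 (Zone III, w=90) cum 170  ← median
  x=5 (Zone II, w=45) cum 215
  x=7 (Zone VI, w=40) cum 255
  x=15 (Zone IV, w=15) cum 270
  x=17 (Zone V, w=5) cum 275
  x=24 (Zone VII, w=30) cum 305
⇒ x* = 5
y-coordinate, sorted with cumulative weight:
  y=3 (Zone II, w=45) cum 45
  y=9 (Zone I, w=80) cum 125
  y=12 (Zone IV, w=15) cum 140
  y=15 (Zone VII, w=30) cum 170  ← median
  y=17 (Zone VI, w=40) cum 210
  y=22 (Zone III, w=90) cum 300
  y=23 (Zone V, w=5) cum 305
⇒ y* = 15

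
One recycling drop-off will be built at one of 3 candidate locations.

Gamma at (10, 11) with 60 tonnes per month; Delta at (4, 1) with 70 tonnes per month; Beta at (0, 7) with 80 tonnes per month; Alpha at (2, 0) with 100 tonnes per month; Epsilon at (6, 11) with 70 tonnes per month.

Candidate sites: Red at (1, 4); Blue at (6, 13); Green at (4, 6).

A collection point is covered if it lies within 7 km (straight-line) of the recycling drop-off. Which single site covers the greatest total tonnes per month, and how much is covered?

Coverage radius r = 7 km; a point is covered iff (Δx)²+(Δy)² ≤ 7² = 49.
  Red (1, 4): covers {Delta, Beta, Alpha} → 250
  Blue (6, 13): covers {Gamma, Epsilon} → 130
  Green (4, 6): covers {Delta, Beta, Alpha, Epsilon} → 320
Maximum coverage at Green: 320 tonnes per month.

Green, covering 320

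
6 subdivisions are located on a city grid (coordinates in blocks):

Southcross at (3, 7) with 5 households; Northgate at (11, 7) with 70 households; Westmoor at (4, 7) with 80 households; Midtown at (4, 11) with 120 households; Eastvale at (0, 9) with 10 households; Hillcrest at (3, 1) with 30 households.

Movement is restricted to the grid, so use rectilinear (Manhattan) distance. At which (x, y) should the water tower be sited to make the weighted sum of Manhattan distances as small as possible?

Manhattan distance separates: Σwᵢ(|x−xᵢ|+|y−yᵢ|) = Σwᵢ|x−xᵢ| + Σwᵢ|y−yᵢ|, so x and y are optimised independently as 1-D weighted medians.
Total weight W = 315; half = 157.5.
x-coordinate, sorted with cumulative weight:
  x=0 (Eastvale, w=10) cum 10
  x=3 (Southcross, w=5) cum 15
  x=3 (Hillcrest, w=30) cum 45
  x=4 (Westmoor, w=80) cum 125
  x=4 (Midtown, w=120) cum 245  ← median
  x=11 (Northgate, w=70) cum 315
⇒ x* = 4
y-coordinate, sorted with cumulative weight:
  y=1 (Hillcrest, w=30) cum 30
  y=7 (Southcross, w=5) cum 35
  y=7 (Northgate, w=70) cum 105
  y=7 (Westmoor, w=80) cum 185  ← median
  y=9 (Eastvale, w=10) cum 195
  y=11 (Midtown, w=120) cum 315
⇒ y* = 7

(4, 7)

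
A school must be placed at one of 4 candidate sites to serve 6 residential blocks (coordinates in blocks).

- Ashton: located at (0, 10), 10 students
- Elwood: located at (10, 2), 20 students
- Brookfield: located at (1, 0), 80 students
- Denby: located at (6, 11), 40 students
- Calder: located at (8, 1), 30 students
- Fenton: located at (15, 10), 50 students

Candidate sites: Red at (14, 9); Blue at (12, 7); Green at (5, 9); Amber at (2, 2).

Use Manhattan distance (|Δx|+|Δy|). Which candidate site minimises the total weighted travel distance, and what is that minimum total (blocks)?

Total weighted distance at each candidate:
  Red (14, 9): total = 3050
  Blue (12, 7): total = 2730
  Green (5, 9): total = 2340
  Amber (2, 2): total = 2280
Minimum is at Amber with total 2280 blocks.

Amber, total 2280 blocks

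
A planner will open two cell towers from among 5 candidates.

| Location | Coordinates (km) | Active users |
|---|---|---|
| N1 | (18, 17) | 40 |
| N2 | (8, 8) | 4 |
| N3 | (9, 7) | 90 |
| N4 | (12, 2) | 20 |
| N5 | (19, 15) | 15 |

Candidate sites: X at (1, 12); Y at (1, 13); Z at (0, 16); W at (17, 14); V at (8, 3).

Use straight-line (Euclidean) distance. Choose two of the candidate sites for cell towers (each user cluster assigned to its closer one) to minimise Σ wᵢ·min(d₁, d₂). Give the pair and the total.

Evaluate every pair (each demand assigned to the nearer of the two):
  {W, V}: total = 633.6
  {X, W}: total = 1301.3
  {Y, W}: total = 1354.4
  {X, V}: total = 1405.9
  {Y, V}: total = 1405.9
  {Z, V}: total = 1405.9
  {Z, W}: total = 1420.0
  {X, Y}: total = 2148.9
  {X, Z}: total = 2161.2
  {Y, Z}: total = 2215.8
Best pair: {W, V} with total 633.6.

{W, V}, total 633.6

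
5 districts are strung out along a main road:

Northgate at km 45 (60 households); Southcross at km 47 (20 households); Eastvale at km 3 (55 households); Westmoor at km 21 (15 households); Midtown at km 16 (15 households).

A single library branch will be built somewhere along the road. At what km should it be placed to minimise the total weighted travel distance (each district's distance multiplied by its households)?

x = 21

For a sum of weighted absolute distances on a line, the optimum is the weighted median (not the mean). Total weight W = 165; half-weight = 82.5.
Sort by position and accumulate weight:
  km 3 (Eastvale, w=55) → cum 55
  km 16 (Midtown, w=15) → cum 70
  km 21 (Westmoor, w=15) → cum 85  ≥ 82.5 → median here
  km 45 (Northgate, w=60) → cum 145
  km 47 (Southcross, w=20) → cum 165
Optimal location: km 21.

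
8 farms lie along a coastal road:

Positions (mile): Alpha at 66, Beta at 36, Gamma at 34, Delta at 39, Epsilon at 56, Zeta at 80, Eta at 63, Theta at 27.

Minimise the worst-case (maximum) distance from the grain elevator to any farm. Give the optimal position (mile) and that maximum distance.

The 1-center on a line is the midpoint of the two extreme points: leftmost at 27, rightmost at 80.
Optimal location = (27 + 80)/2 = 53.5; maximum distance = (80 − 27)/2 = 26.5.

location 53.5, max distance 26.5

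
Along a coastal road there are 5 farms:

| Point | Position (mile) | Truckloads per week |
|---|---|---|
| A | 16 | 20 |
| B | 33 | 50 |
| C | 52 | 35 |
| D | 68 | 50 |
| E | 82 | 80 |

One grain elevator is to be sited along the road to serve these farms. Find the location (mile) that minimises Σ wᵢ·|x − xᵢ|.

x = 68

For a sum of weighted absolute distances on a line, the optimum is the weighted median (not the mean). Total weight W = 235; half-weight = 117.5.
Sort by position and accumulate weight:
  mile 16 (A, w=20) → cum 20
  mile 33 (B, w=50) → cum 70
  mile 52 (C, w=35) → cum 105
  mile 68 (D, w=50) → cum 155  ≥ 117.5 → median here
  mile 82 (E, w=80) → cum 235
Optimal location: mile 68.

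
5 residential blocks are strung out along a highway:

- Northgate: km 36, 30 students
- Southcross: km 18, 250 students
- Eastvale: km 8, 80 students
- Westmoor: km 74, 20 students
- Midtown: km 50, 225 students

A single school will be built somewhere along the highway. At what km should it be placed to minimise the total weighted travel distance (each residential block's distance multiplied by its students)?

x = 18

For a sum of weighted absolute distances on a line, the optimum is the weighted median (not the mean). Total weight W = 605; half-weight = 302.5.
Sort by position and accumulate weight:
  km 8 (Eastvale, w=80) → cum 80
  km 18 (Southcross, w=250) → cum 330  ≥ 302.5 → median here
  km 36 (Northgate, w=30) → cum 360
  km 50 (Midtown, w=225) → cum 585
  km 74 (Westmoor, w=20) → cum 605
Optimal location: km 18.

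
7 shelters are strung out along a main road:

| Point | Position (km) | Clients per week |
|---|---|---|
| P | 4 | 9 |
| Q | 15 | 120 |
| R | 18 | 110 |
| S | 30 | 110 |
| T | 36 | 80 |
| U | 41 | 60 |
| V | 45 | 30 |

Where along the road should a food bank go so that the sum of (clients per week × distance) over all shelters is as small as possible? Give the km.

For a sum of weighted absolute distances on a line, the optimum is the weighted median (not the mean). Total weight W = 519; half-weight = 259.5.
Sort by position and accumulate weight:
  km 4 (P, w=9) → cum 9
  km 15 (Q, w=120) → cum 129
  km 18 (R, w=110) → cum 239
  km 30 (S, w=110) → cum 349  ≥ 259.5 → median here
  km 36 (T, w=80) → cum 429
  km 41 (U, w=60) → cum 489
  km 45 (V, w=30) → cum 519
Optimal location: km 30.

x = 30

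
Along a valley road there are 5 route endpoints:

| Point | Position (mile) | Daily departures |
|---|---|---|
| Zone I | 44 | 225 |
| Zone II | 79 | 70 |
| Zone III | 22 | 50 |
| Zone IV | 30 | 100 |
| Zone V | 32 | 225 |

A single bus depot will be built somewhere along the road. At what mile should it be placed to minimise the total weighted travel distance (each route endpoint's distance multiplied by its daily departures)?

For a sum of weighted absolute distances on a line, the optimum is the weighted median (not the mean). Total weight W = 670; half-weight = 335.
Sort by position and accumulate weight:
  mile 22 (Zone III, w=50) → cum 50
  mile 30 (Zone IV, w=100) → cum 150
  mile 32 (Zone V, w=225) → cum 375  ≥ 335 → median here
  mile 44 (Zone I, w=225) → cum 600
  mile 79 (Zone II, w=70) → cum 670
Optimal location: mile 32.

x = 32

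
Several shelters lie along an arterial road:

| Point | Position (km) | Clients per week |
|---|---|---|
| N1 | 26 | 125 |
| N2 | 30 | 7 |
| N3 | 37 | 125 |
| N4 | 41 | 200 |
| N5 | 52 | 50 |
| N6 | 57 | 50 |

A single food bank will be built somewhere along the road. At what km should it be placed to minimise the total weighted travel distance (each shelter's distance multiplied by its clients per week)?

For a sum of weighted absolute distances on a line, the optimum is the weighted median (not the mean). Total weight W = 557; half-weight = 278.5.
Sort by position and accumulate weight:
  km 26 (N1, w=125) → cum 125
  km 30 (N2, w=7) → cum 132
  km 37 (N3, w=125) → cum 257
  km 41 (N4, w=200) → cum 457  ≥ 278.5 → median here
  km 52 (N5, w=50) → cum 507
  km 57 (N6, w=50) → cum 557
Optimal location: km 41.

x = 41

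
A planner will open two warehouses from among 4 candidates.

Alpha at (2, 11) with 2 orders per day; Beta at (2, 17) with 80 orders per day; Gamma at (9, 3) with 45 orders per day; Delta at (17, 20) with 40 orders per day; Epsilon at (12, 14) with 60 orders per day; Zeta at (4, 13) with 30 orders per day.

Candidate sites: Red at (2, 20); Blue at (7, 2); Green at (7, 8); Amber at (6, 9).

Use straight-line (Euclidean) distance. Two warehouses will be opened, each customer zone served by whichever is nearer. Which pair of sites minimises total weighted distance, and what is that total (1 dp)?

Evaluate every pair (each demand assigned to the nearer of the two):
  {Red, Green}: total = 1737.5
  {Red, Amber}: total = 1753.6
  {Red, Blue}: total = 1876.7
  {Blue, Amber}: total = 2050.1
  {Green, Amber}: total = 2191.9
  {Blue, Green}: total = 2204.3
Best pair: {Red, Green} with total 1737.5.

{Red, Green}, total 1737.5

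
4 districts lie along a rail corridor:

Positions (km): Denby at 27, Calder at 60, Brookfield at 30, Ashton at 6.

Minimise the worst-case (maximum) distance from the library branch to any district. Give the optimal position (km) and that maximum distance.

The 1-center on a line is the midpoint of the two extreme points: leftmost at 6, rightmost at 60.
Optimal location = (6 + 60)/2 = 33; maximum distance = (60 − 6)/2 = 27.

location 33, max distance 27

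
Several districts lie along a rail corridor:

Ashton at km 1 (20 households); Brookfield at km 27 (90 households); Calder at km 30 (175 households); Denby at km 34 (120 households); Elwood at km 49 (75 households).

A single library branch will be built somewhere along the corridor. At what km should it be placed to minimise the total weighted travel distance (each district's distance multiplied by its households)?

For a sum of weighted absolute distances on a line, the optimum is the weighted median (not the mean). Total weight W = 480; half-weight = 240.
Sort by position and accumulate weight:
  km 1 (Ashton, w=20) → cum 20
  km 27 (Brookfield, w=90) → cum 110
  km 30 (Calder, w=175) → cum 285  ≥ 240 → median here
  km 34 (Denby, w=120) → cum 405
  km 49 (Elwood, w=75) → cum 480
Optimal location: km 30.

x = 30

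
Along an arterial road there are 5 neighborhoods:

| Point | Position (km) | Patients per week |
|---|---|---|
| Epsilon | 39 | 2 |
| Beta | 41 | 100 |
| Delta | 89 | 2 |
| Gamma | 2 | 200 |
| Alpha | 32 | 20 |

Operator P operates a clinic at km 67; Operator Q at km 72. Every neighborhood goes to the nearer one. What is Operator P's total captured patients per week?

The indifferent point is the midpoint (67+72)/2 = 69.5; neighborhoods left of it (closer to Operator P at 67) go to Operator P, those right go to Operator Q.
  Gamma at 2 (w=200) → Operator P
  Alpha at 32 (w=20) → Operator P
  Epsilon at 39 (w=2) → Operator P
  Beta at 41 (w=100) → Operator P
  Delta at 89 (w=2) → Operator Q
Operator P captures 322; Operator Q captures 2.

322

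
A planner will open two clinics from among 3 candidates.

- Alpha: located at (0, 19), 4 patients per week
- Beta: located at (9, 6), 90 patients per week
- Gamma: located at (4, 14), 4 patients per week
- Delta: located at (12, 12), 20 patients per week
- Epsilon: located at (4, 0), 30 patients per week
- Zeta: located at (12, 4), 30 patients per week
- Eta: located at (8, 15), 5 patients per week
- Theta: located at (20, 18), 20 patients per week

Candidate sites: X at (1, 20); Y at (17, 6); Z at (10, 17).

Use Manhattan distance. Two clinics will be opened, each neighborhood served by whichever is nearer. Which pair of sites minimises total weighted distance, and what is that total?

{Y, Z}, total 1964

Evaluate every pair (each demand assigned to the nearer of the two):
  {Y, Z}: total = 1964
  {X, Y}: total = 2124
  {X, Z}: total = 2644
Best pair: {Y, Z} with total 1964.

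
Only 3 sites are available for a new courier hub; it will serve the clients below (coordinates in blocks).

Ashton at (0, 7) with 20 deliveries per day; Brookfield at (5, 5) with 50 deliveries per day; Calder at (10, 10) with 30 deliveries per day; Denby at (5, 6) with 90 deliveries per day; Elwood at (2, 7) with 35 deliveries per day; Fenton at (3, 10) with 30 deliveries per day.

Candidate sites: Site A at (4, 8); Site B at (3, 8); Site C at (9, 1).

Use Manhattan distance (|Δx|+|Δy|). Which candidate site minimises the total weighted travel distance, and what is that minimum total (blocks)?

Site A, total 1005 blocks

Total weighted distance at each candidate:
  Site A (4, 8): total = 1005
  Site B (3, 8): total = 1090
  Site C (9, 1): total = 2715
Minimum is at Site A with total 1005 blocks.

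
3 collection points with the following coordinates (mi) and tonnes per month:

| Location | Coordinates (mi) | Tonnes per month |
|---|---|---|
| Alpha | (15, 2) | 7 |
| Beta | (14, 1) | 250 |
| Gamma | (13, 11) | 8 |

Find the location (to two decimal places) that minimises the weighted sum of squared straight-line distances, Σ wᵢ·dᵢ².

The minimiser of Σwᵢ‖p−pᵢ‖² is the weighted centroid p* = (Σwᵢpᵢ)/(Σwᵢ).
Σwᵢ = 265.
Σwᵢxᵢ = 7·15 + 250·14 + 8·13 = 3709.
Σwᵢyᵢ = 7·2 + 250·1 + 8·11 = 352.
x* = 3709/265 = 14.00, y* = 352/265 = 1.33.

(14.00, 1.33)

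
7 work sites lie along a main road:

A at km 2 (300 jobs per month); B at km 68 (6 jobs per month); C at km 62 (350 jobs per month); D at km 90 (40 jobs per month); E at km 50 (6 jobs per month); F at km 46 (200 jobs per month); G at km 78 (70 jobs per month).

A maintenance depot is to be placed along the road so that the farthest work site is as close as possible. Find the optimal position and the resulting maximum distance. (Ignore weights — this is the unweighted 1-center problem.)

The 1-center on a line is the midpoint of the two extreme points: leftmost at 2, rightmost at 90.
Optimal location = (2 + 90)/2 = 46; maximum distance = (90 − 2)/2 = 44.

location 46, max distance 44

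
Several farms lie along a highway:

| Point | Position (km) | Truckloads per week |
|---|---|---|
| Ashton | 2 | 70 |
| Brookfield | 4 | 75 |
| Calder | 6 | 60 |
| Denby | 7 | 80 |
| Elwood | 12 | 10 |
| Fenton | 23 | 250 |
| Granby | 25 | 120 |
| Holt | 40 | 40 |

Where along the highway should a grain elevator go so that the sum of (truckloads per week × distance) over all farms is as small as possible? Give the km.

x = 23

For a sum of weighted absolute distances on a line, the optimum is the weighted median (not the mean). Total weight W = 705; half-weight = 352.5.
Sort by position and accumulate weight:
  km 2 (Ashton, w=70) → cum 70
  km 4 (Brookfield, w=75) → cum 145
  km 6 (Calder, w=60) → cum 205
  km 7 (Denby, w=80) → cum 285
  km 12 (Elwood, w=10) → cum 295
  km 23 (Fenton, w=250) → cum 545  ≥ 352.5 → median here
  km 25 (Granby, w=120) → cum 665
  km 40 (Holt, w=40) → cum 705
Optimal location: km 23.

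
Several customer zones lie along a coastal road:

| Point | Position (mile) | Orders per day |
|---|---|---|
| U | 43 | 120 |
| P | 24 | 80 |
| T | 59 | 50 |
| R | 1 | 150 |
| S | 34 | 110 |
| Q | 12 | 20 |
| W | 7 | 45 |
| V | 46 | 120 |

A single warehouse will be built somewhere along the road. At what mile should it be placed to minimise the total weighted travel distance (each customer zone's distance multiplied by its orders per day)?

x = 34

For a sum of weighted absolute distances on a line, the optimum is the weighted median (not the mean). Total weight W = 695; half-weight = 347.5.
Sort by position and accumulate weight:
  mile 1 (R, w=150) → cum 150
  mile 7 (W, w=45) → cum 195
  mile 12 (Q, w=20) → cum 215
  mile 24 (P, w=80) → cum 295
  mile 34 (S, w=110) → cum 405  ≥ 347.5 → median here
  mile 43 (U, w=120) → cum 525
  mile 46 (V, w=120) → cum 645
  mile 59 (T, w=50) → cum 695
Optimal location: mile 34.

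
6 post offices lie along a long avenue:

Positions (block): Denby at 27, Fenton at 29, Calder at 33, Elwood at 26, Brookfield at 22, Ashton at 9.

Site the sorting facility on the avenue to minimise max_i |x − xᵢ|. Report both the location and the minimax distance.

The 1-center on a line is the midpoint of the two extreme points: leftmost at 9, rightmost at 33.
Optimal location = (9 + 33)/2 = 21; maximum distance = (33 − 9)/2 = 12.

location 21, max distance 12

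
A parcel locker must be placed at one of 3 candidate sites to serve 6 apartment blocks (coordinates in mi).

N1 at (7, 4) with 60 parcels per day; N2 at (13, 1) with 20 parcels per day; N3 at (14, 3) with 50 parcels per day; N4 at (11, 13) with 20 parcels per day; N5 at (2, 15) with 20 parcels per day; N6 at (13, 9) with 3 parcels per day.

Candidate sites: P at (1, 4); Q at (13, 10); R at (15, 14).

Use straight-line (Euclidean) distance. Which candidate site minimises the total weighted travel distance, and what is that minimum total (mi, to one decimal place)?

Q, total 1359.4 mi

Total weighted distance at each candidate:
  P (1, 4): total = 1788.3
  Q (13, 10): total = 1359.4
  R (15, 14): total = 1943.1
Minimum is at Q with total 1359.4 mi.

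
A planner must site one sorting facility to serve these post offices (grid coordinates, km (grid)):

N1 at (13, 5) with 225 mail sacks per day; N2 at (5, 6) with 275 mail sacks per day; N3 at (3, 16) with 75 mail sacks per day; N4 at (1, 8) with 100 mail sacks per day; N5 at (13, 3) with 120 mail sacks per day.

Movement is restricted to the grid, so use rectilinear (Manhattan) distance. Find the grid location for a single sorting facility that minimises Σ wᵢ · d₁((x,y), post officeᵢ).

Manhattan distance separates: Σwᵢ(|x−xᵢ|+|y−yᵢ|) = Σwᵢ|x−xᵢ| + Σwᵢ|y−yᵢ|, so x and y are optimised independently as 1-D weighted medians.
Total weight W = 795; half = 397.5.
x-coordinate, sorted with cumulative weight:
  x=1 (N4, w=100) cum 100
  x=3 (N3, w=75) cum 175
  x=5 (N2, w=275) cum 450  ← median
  x=13 (N1, w=225) cum 675
  x=13 (N5, w=120) cum 795
⇒ x* = 5
y-coordinate, sorted with cumulative weight:
  y=3 (N5, w=120) cum 120
  y=5 (N1, w=225) cum 345
  y=6 (N2, w=275) cum 620  ← median
  y=8 (N4, w=100) cum 720
  y=16 (N3, w=75) cum 795
⇒ y* = 6

(5, 6)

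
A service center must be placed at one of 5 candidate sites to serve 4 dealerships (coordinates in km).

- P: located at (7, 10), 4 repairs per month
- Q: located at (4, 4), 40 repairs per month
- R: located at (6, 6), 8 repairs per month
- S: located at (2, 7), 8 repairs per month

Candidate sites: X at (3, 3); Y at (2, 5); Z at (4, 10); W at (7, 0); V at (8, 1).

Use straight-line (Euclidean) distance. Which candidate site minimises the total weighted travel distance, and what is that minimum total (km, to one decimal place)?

X, total 155.7 km

Total weighted distance at each candidate:
  X (3, 3): total = 155.7
  Y (2, 5): total = 166.7
  Z (4, 10): total = 316.6
  W (7, 0): total = 357.5
  V (8, 1): total = 347.2
Minimum is at X with total 155.7 km.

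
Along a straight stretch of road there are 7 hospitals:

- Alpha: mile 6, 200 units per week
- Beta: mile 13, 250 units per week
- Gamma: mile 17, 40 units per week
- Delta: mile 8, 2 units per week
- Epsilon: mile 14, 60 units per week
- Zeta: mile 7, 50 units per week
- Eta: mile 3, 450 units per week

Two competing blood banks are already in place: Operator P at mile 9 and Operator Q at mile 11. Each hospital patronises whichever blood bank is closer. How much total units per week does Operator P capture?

702

The indifferent point is the midpoint (9+11)/2 = 10; hospitals left of it (closer to Operator P at 9) go to Operator P, those right go to Operator Q.
  Eta at 3 (w=450) → Operator P
  Alpha at 6 (w=200) → Operator P
  Zeta at 7 (w=50) → Operator P
  Delta at 8 (w=2) → Operator P
  Beta at 13 (w=250) → Operator Q
  Epsilon at 14 (w=60) → Operator Q
  Gamma at 17 (w=40) → Operator Q
Operator P captures 702; Operator Q captures 350.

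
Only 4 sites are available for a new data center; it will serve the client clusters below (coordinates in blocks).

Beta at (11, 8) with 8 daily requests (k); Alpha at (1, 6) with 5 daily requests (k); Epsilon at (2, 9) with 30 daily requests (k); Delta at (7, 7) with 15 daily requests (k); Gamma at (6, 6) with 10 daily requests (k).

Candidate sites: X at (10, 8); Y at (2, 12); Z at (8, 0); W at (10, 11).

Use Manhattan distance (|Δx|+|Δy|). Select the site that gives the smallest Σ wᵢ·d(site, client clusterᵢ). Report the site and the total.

Total weighted distance at each candidate:
  X (10, 8): total = 453
  Y (2, 12): total = 479
  Z (8, 0): total = 803
  W (10, 11): total = 597
Minimum is at X with total 453 blocks.

X, total 453 blocks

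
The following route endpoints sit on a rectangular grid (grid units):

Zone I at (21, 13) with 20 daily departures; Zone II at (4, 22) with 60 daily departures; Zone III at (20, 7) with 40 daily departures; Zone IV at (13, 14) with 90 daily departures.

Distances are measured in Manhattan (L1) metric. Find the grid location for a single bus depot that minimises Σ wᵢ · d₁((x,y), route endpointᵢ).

Manhattan distance separates: Σwᵢ(|x−xᵢ|+|y−yᵢ|) = Σwᵢ|x−xᵢ| + Σwᵢ|y−yᵢ|, so x and y are optimised independently as 1-D weighted medians.
Total weight W = 210; half = 105.
x-coordinate, sorted with cumulative weight:
  x=4 (Zone II, w=60) cum 60
  x=13 (Zone IV, w=90) cum 150  ← median
  x=20 (Zone III, w=40) cum 190
  x=21 (Zone I, w=20) cum 210
⇒ x* = 13
y-coordinate, sorted with cumulative weight:
  y=7 (Zone III, w=40) cum 40
  y=13 (Zone I, w=20) cum 60
  y=14 (Zone IV, w=90) cum 150  ← median
  y=22 (Zone II, w=60) cum 210
⇒ y* = 14

(13, 14)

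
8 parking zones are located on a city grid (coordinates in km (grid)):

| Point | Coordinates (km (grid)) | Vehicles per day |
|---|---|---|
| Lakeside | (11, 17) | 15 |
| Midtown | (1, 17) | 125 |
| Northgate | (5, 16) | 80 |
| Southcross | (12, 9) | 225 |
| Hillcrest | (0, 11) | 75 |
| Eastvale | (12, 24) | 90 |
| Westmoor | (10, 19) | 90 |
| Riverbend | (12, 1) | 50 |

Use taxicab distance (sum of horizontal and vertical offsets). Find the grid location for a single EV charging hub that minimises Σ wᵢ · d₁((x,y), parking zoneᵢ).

Manhattan distance separates: Σwᵢ(|x−xᵢ|+|y−yᵢ|) = Σwᵢ|x−xᵢ| + Σwᵢ|y−yᵢ|, so x and y are optimised independently as 1-D weighted medians.
Total weight W = 750; half = 375.
x-coordinate, sorted with cumulative weight:
  x=0 (Hillcrest, w=75) cum 75
  x=1 (Midtown, w=125) cum 200
  x=5 (Northgate, w=80) cum 280
  x=10 (Westmoor, w=90) cum 370
  x=11 (Lakeside, w=15) cum 385  ← median
  x=12 (Southcross, w=225) cum 610
  x=12 (Eastvale, w=90) cum 700
  x=12 (Riverbend, w=50) cum 750
⇒ x* = 11
y-coordinate, sorted with cumulative weight:
  y=1 (Riverbend, w=50) cum 50
  y=9 (Southcross, w=225) cum 275
  y=11 (Hillcrest, w=75) cum 350
  y=16 (Northgate, w=80) cum 430  ← median
  y=17 (Lakeside, w=15) cum 445
  y=17 (Midtown, w=125) cum 570
  y=19 (Westmoor, w=90) cum 660
  y=24 (Eastvale, w=90) cum 750
⇒ y* = 16

(11, 16)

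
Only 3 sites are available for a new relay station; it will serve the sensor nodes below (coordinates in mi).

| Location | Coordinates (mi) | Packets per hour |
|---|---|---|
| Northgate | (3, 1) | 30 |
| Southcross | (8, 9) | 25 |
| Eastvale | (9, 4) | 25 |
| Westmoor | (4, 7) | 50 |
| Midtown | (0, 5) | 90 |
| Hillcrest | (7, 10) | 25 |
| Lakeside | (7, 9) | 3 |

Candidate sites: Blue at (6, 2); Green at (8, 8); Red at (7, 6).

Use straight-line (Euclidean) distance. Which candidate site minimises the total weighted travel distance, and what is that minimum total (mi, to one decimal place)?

Red, total 1245.4 mi

Total weighted distance at each candidate:
  Blue (6, 2): total = 1462.8
  Green (8, 8): total = 1421.4
  Red (7, 6): total = 1245.4
Minimum is at Red with total 1245.4 mi.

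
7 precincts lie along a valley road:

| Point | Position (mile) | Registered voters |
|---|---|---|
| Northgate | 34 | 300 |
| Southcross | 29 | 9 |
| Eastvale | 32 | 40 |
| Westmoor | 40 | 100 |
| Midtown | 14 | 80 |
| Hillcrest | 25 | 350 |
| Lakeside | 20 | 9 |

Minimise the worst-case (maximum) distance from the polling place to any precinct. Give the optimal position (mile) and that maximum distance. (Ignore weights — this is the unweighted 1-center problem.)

location 27, max distance 13

The 1-center on a line is the midpoint of the two extreme points: leftmost at 14, rightmost at 40.
Optimal location = (14 + 40)/2 = 27; maximum distance = (40 − 14)/2 = 13.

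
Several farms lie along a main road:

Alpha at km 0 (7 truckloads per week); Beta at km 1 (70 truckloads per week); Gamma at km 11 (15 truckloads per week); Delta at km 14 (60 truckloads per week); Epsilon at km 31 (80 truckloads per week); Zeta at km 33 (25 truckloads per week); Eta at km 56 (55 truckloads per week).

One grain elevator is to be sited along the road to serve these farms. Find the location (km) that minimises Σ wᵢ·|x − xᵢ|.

For a sum of weighted absolute distances on a line, the optimum is the weighted median (not the mean). Total weight W = 312; half-weight = 156.
Sort by position and accumulate weight:
  km 0 (Alpha, w=7) → cum 7
  km 1 (Beta, w=70) → cum 77
  km 11 (Gamma, w=15) → cum 92
  km 14 (Delta, w=60) → cum 152
  km 31 (Epsilon, w=80) → cum 232  ≥ 156 → median here
  km 33 (Zeta, w=25) → cum 257
  km 56 (Eta, w=55) → cum 312
Optimal location: km 31.

x = 31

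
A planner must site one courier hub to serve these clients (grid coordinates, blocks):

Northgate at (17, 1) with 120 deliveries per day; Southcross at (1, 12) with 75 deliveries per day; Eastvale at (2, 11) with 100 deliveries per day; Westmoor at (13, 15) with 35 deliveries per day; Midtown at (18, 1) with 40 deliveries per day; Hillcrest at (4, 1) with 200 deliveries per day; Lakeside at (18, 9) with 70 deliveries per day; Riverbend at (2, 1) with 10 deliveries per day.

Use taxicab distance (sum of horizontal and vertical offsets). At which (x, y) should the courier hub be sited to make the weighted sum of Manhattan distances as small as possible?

(4, 1)

Manhattan distance separates: Σwᵢ(|x−xᵢ|+|y−yᵢ|) = Σwᵢ|x−xᵢ| + Σwᵢ|y−yᵢ|, so x and y are optimised independently as 1-D weighted medians.
Total weight W = 650; half = 325.
x-coordinate, sorted with cumulative weight:
  x=1 (Southcross, w=75) cum 75
  x=2 (Eastvale, w=100) cum 175
  x=2 (Riverbend, w=10) cum 185
  x=4 (Hillcrest, w=200) cum 385  ← median
  x=13 (Westmoor, w=35) cum 420
  x=17 (Northgate, w=120) cum 540
  x=18 (Midtown, w=40) cum 580
  x=18 (Lakeside, w=70) cum 650
⇒ x* = 4
y-coordinate, sorted with cumulative weight:
  y=1 (Northgate, w=120) cum 120
  y=1 (Midtown, w=40) cum 160
  y=1 (Hillcrest, w=200) cum 360  ← median
  y=1 (Riverbend, w=10) cum 370
  y=9 (Lakeside, w=70) cum 440
  y=11 (Eastvale, w=100) cum 540
  y=12 (Southcross, w=75) cum 615
  y=15 (Westmoor, w=35) cum 650
⇒ y* = 1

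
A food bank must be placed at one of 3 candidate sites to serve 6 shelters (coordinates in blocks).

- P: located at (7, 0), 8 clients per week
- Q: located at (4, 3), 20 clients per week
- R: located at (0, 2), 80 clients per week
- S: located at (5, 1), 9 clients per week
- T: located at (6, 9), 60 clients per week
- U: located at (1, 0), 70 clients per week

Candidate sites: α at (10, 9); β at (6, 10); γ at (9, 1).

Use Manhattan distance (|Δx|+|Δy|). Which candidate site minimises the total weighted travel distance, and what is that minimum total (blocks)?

Total weighted distance at each candidate:
  α (10, 9): total = 3313
  β (6, 10): total = 2588
  γ (9, 1): total = 2290
Minimum is at γ with total 2290 blocks.

γ, total 2290 blocks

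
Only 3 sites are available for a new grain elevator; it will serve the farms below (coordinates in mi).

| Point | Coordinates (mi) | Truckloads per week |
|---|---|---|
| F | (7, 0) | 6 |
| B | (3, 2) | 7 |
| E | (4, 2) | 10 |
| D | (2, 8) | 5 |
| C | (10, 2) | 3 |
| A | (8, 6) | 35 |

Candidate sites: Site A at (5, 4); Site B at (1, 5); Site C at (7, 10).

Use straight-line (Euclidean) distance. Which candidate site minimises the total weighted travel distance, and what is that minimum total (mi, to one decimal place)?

Total weighted distance at each candidate:
  Site A (5, 4): total = 236.3
  Site B (1, 5): total = 406.3
  Site C (7, 10): total = 404.9
Minimum is at Site A with total 236.3 mi.

Site A, total 236.3 mi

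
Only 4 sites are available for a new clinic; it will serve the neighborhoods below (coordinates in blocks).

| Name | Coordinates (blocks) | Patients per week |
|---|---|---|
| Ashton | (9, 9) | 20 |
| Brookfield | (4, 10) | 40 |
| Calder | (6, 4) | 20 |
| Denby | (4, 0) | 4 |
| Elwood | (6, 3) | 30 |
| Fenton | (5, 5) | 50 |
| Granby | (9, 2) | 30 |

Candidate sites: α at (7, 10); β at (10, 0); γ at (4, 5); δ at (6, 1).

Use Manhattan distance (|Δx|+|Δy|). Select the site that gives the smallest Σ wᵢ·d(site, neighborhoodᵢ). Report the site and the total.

γ, total 870 blocks

Total weighted distance at each candidate:
  α (7, 10): total = 1262
  β (10, 0): total = 1824
  γ (4, 5): total = 870
  δ (6, 1): total = 1162
Minimum is at γ with total 870 blocks.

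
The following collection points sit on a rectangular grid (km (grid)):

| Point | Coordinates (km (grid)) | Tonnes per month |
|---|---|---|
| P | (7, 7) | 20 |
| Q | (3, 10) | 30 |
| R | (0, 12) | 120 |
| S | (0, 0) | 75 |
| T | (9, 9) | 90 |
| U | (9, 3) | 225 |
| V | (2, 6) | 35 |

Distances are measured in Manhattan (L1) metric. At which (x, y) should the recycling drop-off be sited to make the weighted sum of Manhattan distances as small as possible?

Manhattan distance separates: Σwᵢ(|x−xᵢ|+|y−yᵢ|) = Σwᵢ|x−xᵢ| + Σwᵢ|y−yᵢ|, so x and y are optimised independently as 1-D weighted medians.
Total weight W = 595; half = 297.5.
x-coordinate, sorted with cumulative weight:
  x=0 (R, w=120) cum 120
  x=0 (S, w=75) cum 195
  x=2 (V, w=35) cum 230
  x=3 (Q, w=30) cum 260
  x=7 (P, w=20) cum 280
  x=9 (T, w=90) cum 370  ← median
  x=9 (U, w=225) cum 595
⇒ x* = 9
y-coordinate, sorted with cumulative weight:
  y=0 (S, w=75) cum 75
  y=3 (U, w=225) cum 300  ← median
  y=6 (V, w=35) cum 335
  y=7 (P, w=20) cum 355
  y=9 (T, w=90) cum 445
  y=10 (Q, w=30) cum 475
  y=12 (R, w=120) cum 595
⇒ y* = 3

(9, 3)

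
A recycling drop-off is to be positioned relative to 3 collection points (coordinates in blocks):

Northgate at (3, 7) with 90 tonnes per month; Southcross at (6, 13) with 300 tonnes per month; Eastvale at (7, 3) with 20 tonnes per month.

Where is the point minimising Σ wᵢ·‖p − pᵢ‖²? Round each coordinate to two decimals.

The minimiser of Σwᵢ‖p−pᵢ‖² is the weighted centroid p* = (Σwᵢpᵢ)/(Σwᵢ).
Σwᵢ = 410.
Σwᵢxᵢ = 90·3 + 300·6 + 20·7 = 2210.
Σwᵢyᵢ = 90·7 + 300·13 + 20·3 = 4590.
x* = 2210/410 = 5.39, y* = 4590/410 = 11.20.

(5.39, 11.20)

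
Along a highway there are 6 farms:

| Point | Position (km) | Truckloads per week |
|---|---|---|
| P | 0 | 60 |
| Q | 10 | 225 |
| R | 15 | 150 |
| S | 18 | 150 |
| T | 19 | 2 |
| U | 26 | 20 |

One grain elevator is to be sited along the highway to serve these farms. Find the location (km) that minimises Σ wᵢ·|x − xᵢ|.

x = 15

For a sum of weighted absolute distances on a line, the optimum is the weighted median (not the mean). Total weight W = 607; half-weight = 303.5.
Sort by position and accumulate weight:
  km 0 (P, w=60) → cum 60
  km 10 (Q, w=225) → cum 285
  km 15 (R, w=150) → cum 435  ≥ 303.5 → median here
  km 18 (S, w=150) → cum 585
  km 19 (T, w=2) → cum 587
  km 26 (U, w=20) → cum 607
Optimal location: km 15.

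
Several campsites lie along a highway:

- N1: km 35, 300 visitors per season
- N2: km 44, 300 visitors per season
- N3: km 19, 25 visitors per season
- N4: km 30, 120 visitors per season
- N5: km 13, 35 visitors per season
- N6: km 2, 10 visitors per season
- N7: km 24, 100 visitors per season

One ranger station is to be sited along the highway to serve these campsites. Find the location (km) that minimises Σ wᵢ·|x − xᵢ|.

x = 35

For a sum of weighted absolute distances on a line, the optimum is the weighted median (not the mean). Total weight W = 890; half-weight = 445.
Sort by position and accumulate weight:
  km 2 (N6, w=10) → cum 10
  km 13 (N5, w=35) → cum 45
  km 19 (N3, w=25) → cum 70
  km 24 (N7, w=100) → cum 170
  km 30 (N4, w=120) → cum 290
  km 35 (N1, w=300) → cum 590  ≥ 445 → median here
  km 44 (N2, w=300) → cum 890
Optimal location: km 35.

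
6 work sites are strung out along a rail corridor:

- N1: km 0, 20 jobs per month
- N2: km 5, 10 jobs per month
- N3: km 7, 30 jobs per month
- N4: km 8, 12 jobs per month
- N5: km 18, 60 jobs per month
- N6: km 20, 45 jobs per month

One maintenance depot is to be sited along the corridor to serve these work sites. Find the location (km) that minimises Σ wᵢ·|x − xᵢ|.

For a sum of weighted absolute distances on a line, the optimum is the weighted median (not the mean). Total weight W = 177; half-weight = 88.5.
Sort by position and accumulate weight:
  km 0 (N1, w=20) → cum 20
  km 5 (N2, w=10) → cum 30
  km 7 (N3, w=30) → cum 60
  km 8 (N4, w=12) → cum 72
  km 18 (N5, w=60) → cum 132  ≥ 88.5 → median here
  km 20 (N6, w=45) → cum 177
Optimal location: km 18.

x = 18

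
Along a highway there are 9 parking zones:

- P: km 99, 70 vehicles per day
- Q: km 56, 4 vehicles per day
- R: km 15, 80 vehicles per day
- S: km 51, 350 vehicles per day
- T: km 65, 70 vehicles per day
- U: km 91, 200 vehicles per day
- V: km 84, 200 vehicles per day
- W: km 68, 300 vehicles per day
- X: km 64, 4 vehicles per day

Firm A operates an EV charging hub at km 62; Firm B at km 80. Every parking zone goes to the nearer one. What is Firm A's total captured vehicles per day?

808

The indifferent point is the midpoint (62+80)/2 = 71; parking zones left of it (closer to Firm A at 62) go to Firm A, those right go to Firm B.
  R at 15 (w=80) → Firm A
  S at 51 (w=350) → Firm A
  Q at 56 (w=4) → Firm A
  X at 64 (w=4) → Firm A
  T at 65 (w=70) → Firm A
  W at 68 (w=300) → Firm A
  V at 84 (w=200) → Firm B
  U at 91 (w=200) → Firm B
  P at 99 (w=70) → Firm B
Firm A captures 808; Firm B captures 470.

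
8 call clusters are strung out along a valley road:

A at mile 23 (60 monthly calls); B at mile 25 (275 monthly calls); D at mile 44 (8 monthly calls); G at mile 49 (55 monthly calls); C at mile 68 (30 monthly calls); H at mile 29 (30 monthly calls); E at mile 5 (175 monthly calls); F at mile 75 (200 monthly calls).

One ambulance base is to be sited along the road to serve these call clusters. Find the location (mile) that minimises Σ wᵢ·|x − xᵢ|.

x = 25

For a sum of weighted absolute distances on a line, the optimum is the weighted median (not the mean). Total weight W = 833; half-weight = 416.5.
Sort by position and accumulate weight:
  mile 5 (E, w=175) → cum 175
  mile 23 (A, w=60) → cum 235
  mile 25 (B, w=275) → cum 510  ≥ 416.5 → median here
  mile 29 (H, w=30) → cum 540
  mile 44 (D, w=8) → cum 548
  mile 49 (G, w=55) → cum 603
  mile 68 (C, w=30) → cum 633
  mile 75 (F, w=200) → cum 833
Optimal location: mile 25.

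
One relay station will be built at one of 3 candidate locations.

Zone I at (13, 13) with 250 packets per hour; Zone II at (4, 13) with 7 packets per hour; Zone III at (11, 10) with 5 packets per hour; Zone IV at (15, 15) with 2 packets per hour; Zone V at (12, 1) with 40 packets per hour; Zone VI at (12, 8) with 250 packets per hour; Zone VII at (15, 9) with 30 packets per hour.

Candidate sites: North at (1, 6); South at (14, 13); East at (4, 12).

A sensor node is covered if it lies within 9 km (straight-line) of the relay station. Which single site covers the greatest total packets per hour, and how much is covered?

Coverage radius r = 9 km; a point is covered iff (Δx)²+(Δy)² ≤ 9² = 81.
  North (1, 6): covers {Zone II} → 7
  South (14, 13): covers {Zone I, Zone III, Zone IV, Zone VI, Zone VII} → 537
  East (4, 12): covers {Zone II, Zone III, Zone VI} → 262
Maximum coverage at South: 537 packets per hour.

South, covering 537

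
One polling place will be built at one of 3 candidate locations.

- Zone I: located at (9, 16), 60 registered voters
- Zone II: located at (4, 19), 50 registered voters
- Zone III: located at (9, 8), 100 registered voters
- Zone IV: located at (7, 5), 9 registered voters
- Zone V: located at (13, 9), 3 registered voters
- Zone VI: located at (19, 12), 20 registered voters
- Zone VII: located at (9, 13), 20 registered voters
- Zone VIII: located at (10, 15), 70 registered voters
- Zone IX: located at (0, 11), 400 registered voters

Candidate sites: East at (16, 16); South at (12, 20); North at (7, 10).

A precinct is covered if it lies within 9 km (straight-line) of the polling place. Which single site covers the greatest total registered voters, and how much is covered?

Coverage radius r = 9 km; a point is covered iff (Δx)²+(Δy)² ≤ 9² = 81.
  East (16, 16): covers {Zone I, Zone V, Zone VI, Zone VII, Zone VIII} → 173
  South (12, 20): covers {Zone I, Zone II, Zone VII, Zone VIII} → 200
  North (7, 10): covers {Zone I, Zone III, Zone IV, Zone V, Zone VII, Zone VIII, Zone IX} → 662
Maximum coverage at North: 662 registered voters.

North, covering 662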